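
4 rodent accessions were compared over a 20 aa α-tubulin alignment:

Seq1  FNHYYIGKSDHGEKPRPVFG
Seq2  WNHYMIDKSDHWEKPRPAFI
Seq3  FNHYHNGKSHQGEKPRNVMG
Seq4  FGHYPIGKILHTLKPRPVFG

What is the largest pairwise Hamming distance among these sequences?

Pairwise Hamming distances:
  Seq1 vs Seq2: 6
  Seq1 vs Seq3: 6
  Seq1 vs Seq4: 6
  Seq2 vs Seq3: 11
  Seq2 vs Seq4: 10
  Seq3 vs Seq4: 10
The largest is 11, between Seq2 and Seq3.

11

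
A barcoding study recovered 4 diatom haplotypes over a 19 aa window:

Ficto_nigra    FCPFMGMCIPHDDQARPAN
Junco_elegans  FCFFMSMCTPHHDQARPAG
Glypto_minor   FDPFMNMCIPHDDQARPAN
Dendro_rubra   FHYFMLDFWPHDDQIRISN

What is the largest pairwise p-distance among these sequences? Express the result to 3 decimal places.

0.579

Pairwise Hamming distances:
  Ficto_nigra vs Junco_elegans: 5
  Ficto_nigra vs Glypto_minor: 2
  Ficto_nigra vs Dendro_rubra: 9
  Junco_elegans vs Glypto_minor: 6
  Junco_elegans vs Dendro_rubra: 11
  Glypto_minor vs Dendro_rubra: 9
The largest is 11 mismatches, between Junco_elegans and Dendro_rubra; p = 11/19 = 0.579.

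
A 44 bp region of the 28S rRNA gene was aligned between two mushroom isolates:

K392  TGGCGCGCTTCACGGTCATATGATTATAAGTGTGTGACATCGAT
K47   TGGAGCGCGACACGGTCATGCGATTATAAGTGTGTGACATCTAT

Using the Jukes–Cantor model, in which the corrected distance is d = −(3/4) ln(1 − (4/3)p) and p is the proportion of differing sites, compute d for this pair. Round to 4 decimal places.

0.1505

Mismatches occur at site 4 (C↔A), site 9 (T↔G), site 10 (T↔A), site 20 (A↔G), site 21 (T↔C), site 42 (G↔T).
p = 6/44 = 0.136364.
d = −0.75 · ln(1 − (4/3)·0.136364) = −0.75 · ln(0.818181) = −0.75 · (-0.200672) = 0.1505.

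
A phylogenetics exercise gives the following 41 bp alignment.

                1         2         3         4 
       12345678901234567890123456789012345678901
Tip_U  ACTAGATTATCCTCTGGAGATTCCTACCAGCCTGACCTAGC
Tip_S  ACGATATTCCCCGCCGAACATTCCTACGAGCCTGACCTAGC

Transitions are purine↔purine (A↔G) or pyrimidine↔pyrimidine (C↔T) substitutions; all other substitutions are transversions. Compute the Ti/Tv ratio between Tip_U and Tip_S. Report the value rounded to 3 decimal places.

0.500

The sequences differ at positions 3 (T/G, transversion), 5 (G/T, transversion), 9 (A/C, transversion), 10 (T/C, transition), 13 (T/G, transversion), 15 (T/C, transition), 17 (G/A, transition), 19 (G/C, transversion), 28 (C/G, transversion).
Of the 9 differences, 3 transitions and 6 transversions, so Ti/Tv = 3/6 = 0.500.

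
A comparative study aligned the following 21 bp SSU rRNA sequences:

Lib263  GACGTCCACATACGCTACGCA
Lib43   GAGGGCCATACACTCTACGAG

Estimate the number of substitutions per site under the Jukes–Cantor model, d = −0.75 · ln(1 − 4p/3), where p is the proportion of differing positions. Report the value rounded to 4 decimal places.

0.4408

Mismatches occur at site 3 (C↔G), site 5 (T↔G), site 9 (C↔T), site 11 (T↔C), site 14 (G↔T), site 20 (C↔A), site 21 (A↔G).
p = 7/21 = 0.333333.
d = −0.75 · ln(1 − (4/3)·0.333333) = −0.75 · ln(0.555556) = −0.75 · (-0.587786) = 0.4408.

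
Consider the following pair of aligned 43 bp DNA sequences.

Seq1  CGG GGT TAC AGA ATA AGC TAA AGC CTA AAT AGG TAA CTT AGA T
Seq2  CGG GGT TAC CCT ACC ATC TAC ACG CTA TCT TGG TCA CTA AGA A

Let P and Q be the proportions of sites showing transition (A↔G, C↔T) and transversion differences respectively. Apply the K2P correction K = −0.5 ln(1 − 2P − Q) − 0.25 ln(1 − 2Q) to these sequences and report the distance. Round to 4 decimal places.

0.4960

Mismatches occur at site 10 (A↔C, transversion), site 11 (G↔C, transversion), site 12 (A↔T, transversion), site 14 (T↔C, transition), site 15 (A↔C, transversion), site 17 (G↔T, transversion), site 21 (A↔C, transversion), site 23 (G↔C, transversion), site 24 (C↔G, transversion), site 28 (A↔T, transversion), site 29 (A↔C, transversion), site 31 (A↔T, transversion), site 35 (A↔C, transversion), site 39 (T↔A, transversion), site 43 (T↔A, transversion).
Of the 15 differences, 1 transition and 14 transversions over 43 sites: P = 1/43 = 0.023256, Q = 14/43 = 0.325581.
d = −0.5·ln(0.627907) − 0.25·ln(0.348838) = −0.5·(-0.465363) − 0.25·(-1.053148) = 0.4960.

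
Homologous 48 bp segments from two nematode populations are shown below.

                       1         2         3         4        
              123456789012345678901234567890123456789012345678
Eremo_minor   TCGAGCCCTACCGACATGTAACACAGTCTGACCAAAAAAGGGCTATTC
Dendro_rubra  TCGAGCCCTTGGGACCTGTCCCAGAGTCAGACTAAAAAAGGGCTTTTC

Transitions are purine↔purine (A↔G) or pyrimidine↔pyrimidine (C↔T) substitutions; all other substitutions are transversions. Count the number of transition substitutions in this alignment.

The sequences differ at positions 10 (A/T, transversion), 11 (C/G, transversion), 12 (C/G, transversion), 16 (A/C, transversion), 20 (A/C, transversion), 21 (A/C, transversion), 24 (C/G, transversion), 29 (T/A, transversion), 33 (C/T, transition), 45 (A/T, transversion).
Of the 10 differences, 1 transition and 9 transversions, so the answer is 1.

1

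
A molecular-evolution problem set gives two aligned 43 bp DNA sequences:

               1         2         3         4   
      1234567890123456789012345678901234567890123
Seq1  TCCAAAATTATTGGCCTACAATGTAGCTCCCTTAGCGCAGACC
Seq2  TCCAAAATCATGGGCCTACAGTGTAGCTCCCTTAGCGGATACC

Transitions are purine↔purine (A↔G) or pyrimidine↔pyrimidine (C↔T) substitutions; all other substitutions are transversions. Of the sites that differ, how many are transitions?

Mismatches occur at site 9 (T↔C, transition), site 12 (T↔G, transversion), site 21 (A↔G, transition), site 38 (C↔G, transversion), site 40 (G↔T, transversion).
Of the 5 differences, 2 transitions and 3 transversions, so the answer is 2.

2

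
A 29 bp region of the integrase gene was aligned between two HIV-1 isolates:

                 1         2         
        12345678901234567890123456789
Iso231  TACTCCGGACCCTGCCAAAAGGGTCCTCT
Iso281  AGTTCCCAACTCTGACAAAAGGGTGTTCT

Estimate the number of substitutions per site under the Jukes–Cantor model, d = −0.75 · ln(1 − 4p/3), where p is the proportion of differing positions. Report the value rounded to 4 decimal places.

The sequences differ at positions 1 (T/A), 2 (A/G), 3 (C/T), 7 (G/C), 8 (G/A), 11 (C/T), 15 (C/A), 25 (C/G), 26 (C/T).
p = 9/29 = 0.310345.
d = −0.75 · ln(1 − (4/3)·0.310345) = −0.75 · ln(0.586207) = −0.75 · (-0.534082) = 0.4006.

0.4006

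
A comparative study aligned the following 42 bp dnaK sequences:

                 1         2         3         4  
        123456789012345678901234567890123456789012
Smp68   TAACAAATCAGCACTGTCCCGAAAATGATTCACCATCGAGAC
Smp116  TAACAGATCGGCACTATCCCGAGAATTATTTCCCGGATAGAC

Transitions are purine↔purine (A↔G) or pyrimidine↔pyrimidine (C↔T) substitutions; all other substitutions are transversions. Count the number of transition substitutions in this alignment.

6

The sequences differ at positions 6 (A/G, transition), 10 (A/G, transition), 16 (G/A, transition), 23 (A/G, transition), 27 (G/T, transversion), 31 (C/T, transition), 32 (A/C, transversion), 35 (A/G, transition), 36 (T/G, transversion), 37 (C/A, transversion), 38 (G/T, transversion).
Of the 11 differences, 6 transitions and 5 transversions, so the answer is 6.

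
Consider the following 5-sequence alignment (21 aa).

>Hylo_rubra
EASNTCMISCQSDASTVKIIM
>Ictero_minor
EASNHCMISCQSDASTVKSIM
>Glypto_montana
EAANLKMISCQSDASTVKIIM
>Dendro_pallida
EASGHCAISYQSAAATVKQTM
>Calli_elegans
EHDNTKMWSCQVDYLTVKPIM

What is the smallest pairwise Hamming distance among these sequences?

2

Pairwise Hamming distances:
  Hylo_rubra vs Ictero_minor: 2
  Hylo_rubra vs Glypto_montana: 3
  Hylo_rubra vs Dendro_pallida: 8
  Hylo_rubra vs Calli_elegans: 8
  Ictero_minor vs Glypto_montana: 4
  Ictero_minor vs Dendro_pallida: 7
  Ictero_minor vs Calli_elegans: 9
  Glypto_montana vs Dendro_pallida: 10
  Glypto_montana vs Calli_elegans: 8
  Dendro_pallida vs Calli_elegans: 14
The smallest is 2, between Hylo_rubra and Ictero_minor.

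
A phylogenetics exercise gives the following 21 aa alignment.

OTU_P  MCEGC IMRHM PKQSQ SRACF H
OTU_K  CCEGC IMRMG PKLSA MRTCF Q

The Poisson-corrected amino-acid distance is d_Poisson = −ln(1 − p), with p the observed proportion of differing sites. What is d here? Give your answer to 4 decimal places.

0.4796

Mismatches occur at site 1 (M/C), site 9 (H/M), site 10 (M/G), site 13 (Q/L), site 15 (Q/A), site 16 (S/M), site 18 (A/T), site 21 (H/Q).
p = 8/21 = 0.380952.
d = −ln(1 − 0.380952) = −ln(0.619048) = 0.4796.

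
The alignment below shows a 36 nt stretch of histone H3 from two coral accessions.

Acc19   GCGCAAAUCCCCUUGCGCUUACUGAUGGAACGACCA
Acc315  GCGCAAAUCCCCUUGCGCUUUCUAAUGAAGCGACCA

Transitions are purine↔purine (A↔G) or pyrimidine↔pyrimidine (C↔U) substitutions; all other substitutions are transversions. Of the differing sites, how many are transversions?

1

Mismatches occur at site 21 (A→U, transversion), site 24 (G→A, transition), site 28 (G→A, transition), site 30 (A→G, transition).
Of the 4 differences, 3 transitions and 1 transversion, so the answer is 1.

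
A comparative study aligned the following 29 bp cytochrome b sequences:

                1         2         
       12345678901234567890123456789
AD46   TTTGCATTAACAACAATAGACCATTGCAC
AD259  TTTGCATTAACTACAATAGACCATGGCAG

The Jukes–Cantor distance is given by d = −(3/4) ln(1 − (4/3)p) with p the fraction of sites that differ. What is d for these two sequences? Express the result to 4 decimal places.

0.1113

The sequences differ at positions 12 (A/T), 25 (T/G), 29 (C/G).
p = 3/29 = 0.103448.
d = −0.75 · ln(1 − (4/3)·0.103448) = −0.75 · ln(0.862069) = −0.75 · (-0.148420) = 0.1113.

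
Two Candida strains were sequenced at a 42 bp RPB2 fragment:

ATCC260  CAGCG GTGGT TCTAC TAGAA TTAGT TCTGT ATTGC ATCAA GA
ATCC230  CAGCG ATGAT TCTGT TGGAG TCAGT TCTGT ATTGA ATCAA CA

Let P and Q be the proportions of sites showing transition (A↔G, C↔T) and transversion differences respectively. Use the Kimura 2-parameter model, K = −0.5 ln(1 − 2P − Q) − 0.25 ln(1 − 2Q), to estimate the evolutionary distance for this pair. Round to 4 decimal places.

0.2648

Mismatches occur at site 6 (G↔A, transition), site 9 (G↔A, transition), site 14 (A↔G, transition), site 15 (C↔T, transition), site 17 (A↔G, transition), site 20 (A↔G, transition), site 22 (T↔C, transition), site 35 (C↔A, transversion), site 41 (G↔C, transversion).
Of the 9 differences, 7 transitions and 2 transversions over 42 sites: P = 7/42 = 0.166667, Q = 2/42 = 0.047619.
d = −0.5·ln(0.619047) − 0.25·ln(0.904762) = −0.5·(-0.479574) − 0.25·(-0.100083) = 0.2648.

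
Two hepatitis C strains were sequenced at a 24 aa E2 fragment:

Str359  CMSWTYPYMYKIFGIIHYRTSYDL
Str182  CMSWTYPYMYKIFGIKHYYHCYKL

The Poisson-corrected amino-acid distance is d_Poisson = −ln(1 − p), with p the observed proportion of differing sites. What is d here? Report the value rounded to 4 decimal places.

0.2336

Mismatches occur at site 16 (I↔K), site 19 (R↔Y), site 20 (T↔H), site 21 (S↔C), site 23 (D↔K).
p = 5/24 = 0.208333.
d = −ln(1 − 0.208333) = −ln(0.791667) = 0.2336.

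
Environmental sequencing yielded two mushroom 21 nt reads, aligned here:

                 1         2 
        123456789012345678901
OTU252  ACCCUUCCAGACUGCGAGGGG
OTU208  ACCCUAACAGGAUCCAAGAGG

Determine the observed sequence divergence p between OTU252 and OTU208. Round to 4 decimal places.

The sequences differ at positions 6 (U/A), 7 (C/A), 11 (A/G), 12 (C/A), 14 (G/C), 16 (G/A), 19 (G/A).
There are 7 differences over 21 sites, so p = 7/21 = 0.3333.

0.3333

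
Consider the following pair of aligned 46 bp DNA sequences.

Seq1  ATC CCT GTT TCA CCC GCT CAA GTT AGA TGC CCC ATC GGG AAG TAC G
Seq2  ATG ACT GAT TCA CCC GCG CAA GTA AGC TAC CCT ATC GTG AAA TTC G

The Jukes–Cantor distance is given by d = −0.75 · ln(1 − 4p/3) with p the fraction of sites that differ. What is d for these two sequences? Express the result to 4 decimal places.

Differing sites — 3:C/G; 4:C/A; 8:T/A; 18:T/G; 24:T/A; 27:A/C; 29:G/A; 33:C/T; 38:G/T; 42:G/A; 44:A/T.
p = 11/46 = 0.239130.
d = −0.75 · ln(1 − (4/3)·0.239130) = −0.75 · ln(0.681160) = −0.75 · (-0.383958) = 0.2880.

0.2880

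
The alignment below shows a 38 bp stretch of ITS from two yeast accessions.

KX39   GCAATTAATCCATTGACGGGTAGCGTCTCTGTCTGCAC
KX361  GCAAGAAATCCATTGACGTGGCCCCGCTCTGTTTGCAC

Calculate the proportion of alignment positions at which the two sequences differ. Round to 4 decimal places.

Differing sites — 5:T/G; 6:T/A; 19:G/T; 21:T/G; 22:A/C; 23:G/C; 25:G/C; 26:T/G; 33:C/T.
There are 9 differences over 38 sites, so p = 9/38 = 0.2368.

0.2368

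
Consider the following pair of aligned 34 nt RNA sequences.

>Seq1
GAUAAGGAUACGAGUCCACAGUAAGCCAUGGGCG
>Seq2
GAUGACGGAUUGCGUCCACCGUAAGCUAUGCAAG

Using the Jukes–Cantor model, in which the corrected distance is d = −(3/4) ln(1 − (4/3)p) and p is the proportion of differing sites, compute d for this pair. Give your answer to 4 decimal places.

Differing sites — 4:A/G; 6:G/C; 8:A/G; 9:U/A; 10:A/U; 11:C/U; 13:A/C; 20:A/C; 27:C/U; 31:G/C; 32:G/A; 33:C/A.
p = 12/34 = 0.352941.
d = −0.75 · ln(1 − (4/3)·0.352941) = −0.75 · ln(0.529412) = −0.75 · (-0.635988) = 0.4770.

0.4770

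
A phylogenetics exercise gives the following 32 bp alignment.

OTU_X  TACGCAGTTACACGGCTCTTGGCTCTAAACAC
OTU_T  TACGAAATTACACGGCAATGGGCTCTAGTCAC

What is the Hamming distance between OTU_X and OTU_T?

7

The sequences differ at positions 5 (C/A), 7 (G/A), 17 (T/A), 18 (C/A), 20 (T/G), 28 (A/G), 29 (A/T).
That gives 7 mismatches out of 32 aligned sites, so the Hamming distance is 7.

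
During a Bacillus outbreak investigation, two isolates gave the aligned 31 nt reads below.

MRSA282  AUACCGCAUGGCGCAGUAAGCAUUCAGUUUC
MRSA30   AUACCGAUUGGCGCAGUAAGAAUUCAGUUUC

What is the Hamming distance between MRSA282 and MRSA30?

3

Differing sites — 7:C/A; 8:A/U; 21:C/A.
That gives 3 mismatches out of 31 aligned sites, so the Hamming distance is 3.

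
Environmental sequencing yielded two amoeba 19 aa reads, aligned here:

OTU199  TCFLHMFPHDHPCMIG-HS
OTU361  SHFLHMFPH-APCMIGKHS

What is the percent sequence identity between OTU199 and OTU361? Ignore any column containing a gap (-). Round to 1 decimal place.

82.4%

Excluding the 2 gap columns leaves 17 comparable sites.
Differing sites — 1:T/S; 2:C/H; 11:H/A.
14 of the 17 comparable sites match, so the percent identity is 14/17 × 100 = 82.4%.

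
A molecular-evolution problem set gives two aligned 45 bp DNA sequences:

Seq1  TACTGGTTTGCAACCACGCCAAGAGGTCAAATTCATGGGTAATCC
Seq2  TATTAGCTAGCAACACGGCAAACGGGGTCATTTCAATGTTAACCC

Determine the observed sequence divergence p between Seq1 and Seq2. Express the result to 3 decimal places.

Differing sites — 3:C/T; 5:G/A; 7:T/C; 9:T/A; 15:C/A; 16:A/C; 17:C/G; 20:C/A; 23:G/C; 24:A/G; 27:T/G; 28:C/T; 29:A/C; 31:A/T; 36:T/A; 37:G/T; 39:G/T; 43:T/C.
There are 18 differences over 45 sites, so p = 18/45 = 0.400.

0.400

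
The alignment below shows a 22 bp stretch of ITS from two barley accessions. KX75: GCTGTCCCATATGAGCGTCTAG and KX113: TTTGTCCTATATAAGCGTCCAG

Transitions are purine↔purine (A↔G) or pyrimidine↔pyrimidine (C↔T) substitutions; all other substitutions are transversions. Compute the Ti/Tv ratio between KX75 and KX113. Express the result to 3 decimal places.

Differing sites — 1:G/T (Tv); 2:C/T (Ti); 8:C/T (Ti); 13:G/A (Ti); 20:T/C (Ti).
Of the 5 differences, 4 transitions and 1 transversion, so Ti/Tv = 4/1 = 4.000.

4.000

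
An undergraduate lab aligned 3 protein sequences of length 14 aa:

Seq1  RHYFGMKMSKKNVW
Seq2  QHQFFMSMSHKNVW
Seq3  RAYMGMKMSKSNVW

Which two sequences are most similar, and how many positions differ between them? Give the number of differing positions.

3

Pairwise Hamming distances:
  Seq1 vs Seq2: 5
  Seq1 vs Seq3: 3
  Seq2 vs Seq3: 8
The smallest is 3, between Seq1 and Seq3.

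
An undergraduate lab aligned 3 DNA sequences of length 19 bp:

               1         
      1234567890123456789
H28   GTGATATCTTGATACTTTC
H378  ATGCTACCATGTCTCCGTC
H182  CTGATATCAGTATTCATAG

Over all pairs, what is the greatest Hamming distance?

11

Pairwise Hamming distances:
  H28 vs H378: 9
  H28 vs H182: 8
  H378 vs H182: 11
The largest is 11, between H378 and H182.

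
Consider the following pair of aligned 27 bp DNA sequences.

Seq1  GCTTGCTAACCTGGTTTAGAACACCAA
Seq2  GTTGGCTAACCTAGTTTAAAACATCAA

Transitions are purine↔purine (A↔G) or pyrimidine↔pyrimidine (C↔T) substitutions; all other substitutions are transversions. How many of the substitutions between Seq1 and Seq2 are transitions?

Differing sites — 2:C/T (Ti); 4:T/G (Tv); 13:G/A (Ti); 19:G/A (Ti); 24:C/T (Ti).
Of the 5 differences, 4 transitions and 1 transversion, so the answer is 4.

4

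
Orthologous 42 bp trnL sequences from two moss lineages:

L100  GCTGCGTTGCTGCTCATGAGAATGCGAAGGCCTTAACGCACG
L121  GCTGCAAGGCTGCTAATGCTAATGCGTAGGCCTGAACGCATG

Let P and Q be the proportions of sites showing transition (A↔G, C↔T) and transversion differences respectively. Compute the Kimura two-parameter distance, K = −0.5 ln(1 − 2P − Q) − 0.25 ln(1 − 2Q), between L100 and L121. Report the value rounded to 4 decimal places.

Mismatches occur at site 6 (G/A, transition), site 7 (T/A, transversion), site 8 (T/G, transversion), site 15 (C/A, transversion), site 19 (A/C, transversion), site 20 (G/T, transversion), site 27 (A/T, transversion), site 34 (T/G, transversion), site 41 (C/T, transition).
Of the 9 differences, 2 transitions and 7 transversions over 42 sites: P = 2/42 = 0.047619, Q = 7/42 = 0.166667.
d = −0.5·ln(0.738095) − 0.25·ln(0.666666) = −0.5·(-0.303683) − 0.25·(-0.405466) = 0.2532.

0.2532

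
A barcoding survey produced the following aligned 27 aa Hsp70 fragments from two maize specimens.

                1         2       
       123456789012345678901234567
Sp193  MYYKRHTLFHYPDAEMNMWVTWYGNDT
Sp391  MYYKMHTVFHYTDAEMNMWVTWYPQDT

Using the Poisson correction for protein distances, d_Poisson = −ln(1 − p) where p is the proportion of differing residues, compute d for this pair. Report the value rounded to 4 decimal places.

0.2048

The sequences differ at positions 5 (R/M), 8 (L/V), 12 (P/T), 24 (G/P), 25 (N/Q).
p = 5/27 = 0.185185.
d = −ln(1 − 0.185185) = −ln(0.814815) = 0.2048.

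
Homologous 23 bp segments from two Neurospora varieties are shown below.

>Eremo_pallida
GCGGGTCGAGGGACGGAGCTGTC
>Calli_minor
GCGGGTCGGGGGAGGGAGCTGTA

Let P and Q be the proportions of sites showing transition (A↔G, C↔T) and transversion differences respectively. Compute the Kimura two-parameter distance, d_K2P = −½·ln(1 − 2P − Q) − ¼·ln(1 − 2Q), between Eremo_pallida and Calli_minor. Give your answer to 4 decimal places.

0.1433

The sequences differ at positions 9 (A/G, transition), 14 (C/G, transversion), 23 (C/A, transversion).
Of the 3 differences, 1 transition and 2 transversions over 23 sites: P = 1/23 = 0.043478, Q = 2/23 = 0.086957.
d = −0.5·ln(0.826087) − 0.25·ln(0.826086) = −0.5·(-0.191055) − 0.25·(-0.191056) = 0.1433.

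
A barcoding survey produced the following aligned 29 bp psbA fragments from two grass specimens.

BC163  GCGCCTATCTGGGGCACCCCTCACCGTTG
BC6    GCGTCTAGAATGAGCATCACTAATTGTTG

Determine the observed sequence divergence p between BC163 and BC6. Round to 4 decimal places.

The sequences differ at positions 4 (C/T), 8 (T/G), 9 (C/A), 10 (T/A), 11 (G/T), 13 (G/A), 17 (C/T), 19 (C/A), 22 (C/A), 24 (C/T), 25 (C/T).
There are 11 differences over 29 sites, so p = 11/29 = 0.3793.

0.3793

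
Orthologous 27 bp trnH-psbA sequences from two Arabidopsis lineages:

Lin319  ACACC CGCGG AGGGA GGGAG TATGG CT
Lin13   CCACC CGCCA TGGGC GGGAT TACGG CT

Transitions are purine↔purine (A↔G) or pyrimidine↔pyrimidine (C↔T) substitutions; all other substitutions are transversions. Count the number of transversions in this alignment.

5

The sequences differ at positions 1 (A/C, transversion), 9 (G/C, transversion), 10 (G/A, transition), 11 (A/T, transversion), 15 (A/C, transversion), 20 (G/T, transversion), 23 (T/C, transition).
Of the 7 differences, 2 transitions and 5 transversions, so the answer is 5.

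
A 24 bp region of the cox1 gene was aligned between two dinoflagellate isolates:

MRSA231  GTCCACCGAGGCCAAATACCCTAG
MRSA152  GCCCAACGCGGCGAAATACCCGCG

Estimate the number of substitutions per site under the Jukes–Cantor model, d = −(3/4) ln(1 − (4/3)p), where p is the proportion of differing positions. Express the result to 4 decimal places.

0.3041

The sequences differ at positions 2 (T/C), 6 (C/A), 9 (A/C), 13 (C/G), 22 (T/G), 23 (A/C).
p = 6/24 = 0.250000.
d = −0.75 · ln(1 − (4/3)·0.250000) = −0.75 · ln(0.666667) = −0.75 · (-0.405465) = 0.3041.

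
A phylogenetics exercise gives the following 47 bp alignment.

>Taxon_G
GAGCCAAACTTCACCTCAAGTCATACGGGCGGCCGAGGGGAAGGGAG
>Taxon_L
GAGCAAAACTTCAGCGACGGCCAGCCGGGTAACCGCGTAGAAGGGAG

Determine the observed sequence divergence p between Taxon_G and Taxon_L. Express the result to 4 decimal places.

0.3191

The sequences differ at positions 5 (C/A), 14 (C/G), 16 (T/G), 17 (C/A), 18 (A/C), 19 (A/G), 21 (T/C), 24 (T/G), 25 (A/C), 30 (C/T), 31 (G/A), 32 (G/A), 36 (A/C), 38 (G/T), 39 (G/A).
There are 15 differences over 47 sites, so p = 15/47 = 0.3191.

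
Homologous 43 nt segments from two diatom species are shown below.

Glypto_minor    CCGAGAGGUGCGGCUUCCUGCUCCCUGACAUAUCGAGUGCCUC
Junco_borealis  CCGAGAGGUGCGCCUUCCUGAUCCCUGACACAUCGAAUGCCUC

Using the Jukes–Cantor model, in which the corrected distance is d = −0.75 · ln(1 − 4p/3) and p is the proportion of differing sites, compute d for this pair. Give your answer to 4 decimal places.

Differing sites — 13:G/C; 21:C/A; 31:U/C; 37:G/A.
p = 4/43 = 0.093023.
d = −0.75 · ln(1 − (4/3)·0.093023) = −0.75 · ln(0.875969) = −0.75 · (-0.132425) = 0.0993.

0.0993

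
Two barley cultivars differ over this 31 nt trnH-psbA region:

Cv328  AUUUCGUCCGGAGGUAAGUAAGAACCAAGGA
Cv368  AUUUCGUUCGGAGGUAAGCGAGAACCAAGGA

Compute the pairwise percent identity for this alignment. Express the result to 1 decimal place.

Mismatches occur at site 8 (C/U), site 19 (U/C), site 20 (A/G).
28 of the 31 sites match, so the percent identity is 28/31 × 100 = 90.3%.

90.3%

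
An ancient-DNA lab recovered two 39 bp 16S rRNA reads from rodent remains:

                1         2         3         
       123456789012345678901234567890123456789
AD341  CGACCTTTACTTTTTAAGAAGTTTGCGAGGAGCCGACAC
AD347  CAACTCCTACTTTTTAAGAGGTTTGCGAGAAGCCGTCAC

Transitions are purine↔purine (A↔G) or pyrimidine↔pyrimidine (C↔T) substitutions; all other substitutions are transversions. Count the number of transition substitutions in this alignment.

Differing sites — 2:G/A (Ti); 5:C/T (Ti); 6:T/C (Ti); 7:T/C (Ti); 20:A/G (Ti); 30:G/A (Ti); 36:A/T (Tv).
Of the 7 differences, 6 transitions and 1 transversion, so the answer is 6.

6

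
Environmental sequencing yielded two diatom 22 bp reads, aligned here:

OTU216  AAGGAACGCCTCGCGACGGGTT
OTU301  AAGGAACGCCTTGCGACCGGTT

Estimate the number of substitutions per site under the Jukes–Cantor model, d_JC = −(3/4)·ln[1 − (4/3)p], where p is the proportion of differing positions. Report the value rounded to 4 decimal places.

The sequences differ at positions 12 (C/T), 18 (G/C).
p = 2/22 = 0.090909.
d = −0.75 · ln(1 − (4/3)·0.090909) = −0.75 · ln(0.878788) = −0.75 · (-0.129212) = 0.0969.

0.0969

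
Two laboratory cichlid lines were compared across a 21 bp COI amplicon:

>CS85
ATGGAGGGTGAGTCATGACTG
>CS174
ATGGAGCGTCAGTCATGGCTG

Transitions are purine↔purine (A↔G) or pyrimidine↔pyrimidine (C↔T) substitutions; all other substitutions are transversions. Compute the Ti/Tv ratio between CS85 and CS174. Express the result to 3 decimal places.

0.500

The sequences differ at positions 7 (G/C, transversion), 10 (G/C, transversion), 18 (A/G, transition).
Of the 3 differences, 1 transition and 2 transversions, so Ti/Tv = 1/2 = 0.500.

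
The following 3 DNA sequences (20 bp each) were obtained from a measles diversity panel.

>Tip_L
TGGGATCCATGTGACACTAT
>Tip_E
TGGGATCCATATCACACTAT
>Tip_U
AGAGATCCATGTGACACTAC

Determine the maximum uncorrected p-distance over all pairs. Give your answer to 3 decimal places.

0.250

Pairwise Hamming distances:
  Tip_L vs Tip_E: 2
  Tip_L vs Tip_U: 3
  Tip_E vs Tip_U: 5
The largest is 5 mismatches, between Tip_E and Tip_U; p = 5/20 = 0.250.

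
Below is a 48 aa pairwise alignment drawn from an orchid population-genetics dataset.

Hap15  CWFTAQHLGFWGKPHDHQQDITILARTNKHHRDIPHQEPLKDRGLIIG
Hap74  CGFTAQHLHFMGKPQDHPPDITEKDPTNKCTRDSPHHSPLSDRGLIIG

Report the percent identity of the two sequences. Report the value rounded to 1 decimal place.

66.7%

Mismatches occur at site 2 (W→G), site 9 (G→H), site 11 (W→M), site 15 (H→Q), site 18 (Q→P), site 19 (Q→P), site 23 (I→E), site 24 (L→K), site 25 (A→D), site 26 (R→P), site 30 (H→C), site 31 (H→T), site 34 (I→S), site 37 (Q→H), site 38 (E→S), site 41 (K→S).
32 of the 48 sites match, so the percent identity is 32/48 × 100 = 66.7%.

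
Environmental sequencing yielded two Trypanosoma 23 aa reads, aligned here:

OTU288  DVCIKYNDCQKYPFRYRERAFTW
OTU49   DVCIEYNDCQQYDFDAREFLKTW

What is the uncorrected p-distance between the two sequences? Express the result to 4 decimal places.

0.3478

The sequences differ at positions 5 (K/E), 11 (K/Q), 13 (P/D), 15 (R/D), 16 (Y/A), 19 (R/F), 20 (A/L), 21 (F/K).
There are 8 differences over 23 sites, so p = 8/23 = 0.3478.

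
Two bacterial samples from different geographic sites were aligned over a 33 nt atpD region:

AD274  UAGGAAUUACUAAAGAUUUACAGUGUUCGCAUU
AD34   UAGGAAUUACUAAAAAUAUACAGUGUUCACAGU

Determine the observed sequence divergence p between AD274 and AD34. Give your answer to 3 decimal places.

0.121

The sequences differ at positions 15 (G/A), 18 (U/A), 29 (G/A), 32 (U/G).
There are 4 differences over 33 sites, so p = 4/33 = 0.121.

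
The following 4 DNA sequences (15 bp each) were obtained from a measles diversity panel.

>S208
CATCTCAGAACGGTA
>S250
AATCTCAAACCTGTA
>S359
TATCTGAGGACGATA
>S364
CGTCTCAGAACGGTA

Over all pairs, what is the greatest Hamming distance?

Pairwise Hamming distances:
  S208 vs S250: 4
  S208 vs S359: 4
  S208 vs S364: 1
  S250 vs S359: 7
  S250 vs S364: 5
  S359 vs S364: 5
The largest is 7, between S250 and S359.

7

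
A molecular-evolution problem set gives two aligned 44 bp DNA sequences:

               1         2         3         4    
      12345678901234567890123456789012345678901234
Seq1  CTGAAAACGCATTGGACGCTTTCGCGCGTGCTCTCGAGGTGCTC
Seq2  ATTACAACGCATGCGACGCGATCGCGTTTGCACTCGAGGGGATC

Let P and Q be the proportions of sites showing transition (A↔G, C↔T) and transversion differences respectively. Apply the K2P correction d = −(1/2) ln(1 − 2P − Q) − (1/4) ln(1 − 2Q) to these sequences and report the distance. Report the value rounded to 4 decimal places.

0.3484

The sequences differ at positions 1 (C/A, transversion), 3 (G/T, transversion), 5 (A/C, transversion), 13 (T/G, transversion), 14 (G/C, transversion), 20 (T/G, transversion), 21 (T/A, transversion), 27 (C/T, transition), 28 (G/T, transversion), 32 (T/A, transversion), 40 (T/G, transversion), 42 (C/A, transversion).
Of the 12 differences, 1 transition and 11 transversions over 44 sites: P = 1/44 = 0.022727, Q = 11/44 = 0.250000.
d = −0.5·ln(0.704546) − 0.25·ln(0.500000) = −0.5·(-0.350202) − 0.25·(-0.693147) = 0.3484.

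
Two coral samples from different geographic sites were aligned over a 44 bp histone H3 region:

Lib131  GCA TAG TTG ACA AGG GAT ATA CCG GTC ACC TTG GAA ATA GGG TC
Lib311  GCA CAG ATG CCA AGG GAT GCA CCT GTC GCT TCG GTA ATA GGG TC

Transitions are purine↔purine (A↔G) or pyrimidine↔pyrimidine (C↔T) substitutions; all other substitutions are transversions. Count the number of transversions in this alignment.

4

Differing sites — 4:T/C (Ti); 7:T/A (Tv); 10:A/C (Tv); 19:A/G (Ti); 20:T/C (Ti); 24:G/T (Tv); 28:A/G (Ti); 30:C/T (Ti); 32:T/C (Ti); 35:A/T (Tv).
Of the 10 differences, 6 transitions and 4 transversions, so the answer is 4.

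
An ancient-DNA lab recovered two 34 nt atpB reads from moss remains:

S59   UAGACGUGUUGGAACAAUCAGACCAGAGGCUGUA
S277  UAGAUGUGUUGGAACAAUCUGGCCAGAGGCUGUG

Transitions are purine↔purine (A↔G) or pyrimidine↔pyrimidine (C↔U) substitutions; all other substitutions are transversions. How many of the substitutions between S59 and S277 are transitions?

3

Differing sites — 5:C/U (Ti); 20:A/U (Tv); 22:A/G (Ti); 34:A/G (Ti).
Of the 4 differences, 3 transitions and 1 transversion, so the answer is 3.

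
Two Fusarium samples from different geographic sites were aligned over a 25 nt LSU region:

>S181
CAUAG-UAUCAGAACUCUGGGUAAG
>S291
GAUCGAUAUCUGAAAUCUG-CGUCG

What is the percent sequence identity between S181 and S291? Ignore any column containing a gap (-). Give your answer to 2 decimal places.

65.22%

Excluding the 2 gap columns leaves 23 comparable sites.
Differing sites — 1:C/G; 4:A/C; 11:A/U; 15:C/A; 21:G/C; 22:U/G; 23:A/U; 24:A/C.
15 of the 23 comparable sites match, so the percent identity is 15/23 × 100 = 65.22%.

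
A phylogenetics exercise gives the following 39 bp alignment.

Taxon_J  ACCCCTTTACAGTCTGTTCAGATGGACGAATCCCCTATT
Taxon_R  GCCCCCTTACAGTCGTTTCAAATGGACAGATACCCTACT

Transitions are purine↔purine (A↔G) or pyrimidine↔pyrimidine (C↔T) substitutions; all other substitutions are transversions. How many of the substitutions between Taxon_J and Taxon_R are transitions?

6

The sequences differ at positions 1 (A/G, transition), 6 (T/C, transition), 15 (T/G, transversion), 16 (G/T, transversion), 21 (G/A, transition), 28 (G/A, transition), 29 (A/G, transition), 32 (C/A, transversion), 38 (T/C, transition).
Of the 9 differences, 6 transitions and 3 transversions, so the answer is 6.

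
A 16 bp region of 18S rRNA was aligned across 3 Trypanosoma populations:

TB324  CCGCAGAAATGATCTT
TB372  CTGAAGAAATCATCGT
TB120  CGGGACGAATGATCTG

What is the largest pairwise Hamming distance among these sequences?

Pairwise Hamming distances:
  TB324 vs TB372: 4
  TB324 vs TB120: 5
  TB372 vs TB120: 7
The largest is 7, between TB372 and TB120.

7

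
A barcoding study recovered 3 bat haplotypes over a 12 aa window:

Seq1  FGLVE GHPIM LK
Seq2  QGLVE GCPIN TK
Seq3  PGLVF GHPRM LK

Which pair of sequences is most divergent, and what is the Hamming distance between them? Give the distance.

Pairwise Hamming distances:
  Seq1 vs Seq2: 4
  Seq1 vs Seq3: 3
  Seq2 vs Seq3: 6
The largest is 6, between Seq2 and Seq3.

6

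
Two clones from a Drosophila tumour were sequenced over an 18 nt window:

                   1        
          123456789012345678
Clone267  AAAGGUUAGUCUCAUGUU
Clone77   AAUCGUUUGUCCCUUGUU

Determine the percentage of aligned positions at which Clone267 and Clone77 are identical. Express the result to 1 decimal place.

Differing sites — 3:A/U; 4:G/C; 8:A/U; 12:U/C; 14:A/U.
13 of the 18 sites match, so the percent identity is 13/18 × 100 = 72.2%.

72.2%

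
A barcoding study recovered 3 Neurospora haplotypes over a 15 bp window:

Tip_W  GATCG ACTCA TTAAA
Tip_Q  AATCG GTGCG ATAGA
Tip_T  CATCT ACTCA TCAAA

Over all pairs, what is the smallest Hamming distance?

3

Pairwise Hamming distances:
  Tip_W vs Tip_Q: 7
  Tip_W vs Tip_T: 3
  Tip_Q vs Tip_T: 9
The smallest is 3, between Tip_W and Tip_T.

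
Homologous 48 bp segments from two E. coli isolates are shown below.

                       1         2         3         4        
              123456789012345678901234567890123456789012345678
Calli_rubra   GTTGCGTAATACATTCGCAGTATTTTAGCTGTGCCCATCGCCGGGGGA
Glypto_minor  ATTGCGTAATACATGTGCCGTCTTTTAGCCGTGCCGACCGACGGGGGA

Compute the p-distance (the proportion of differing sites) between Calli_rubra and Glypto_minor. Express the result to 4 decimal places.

0.1875

Mismatches occur at site 1 (G↔A), site 15 (T↔G), site 16 (C↔T), site 19 (A↔C), site 22 (A↔C), site 30 (T↔C), site 36 (C↔G), site 38 (T↔C), site 41 (C↔A).
There are 9 differences over 48 sites, so p = 9/48 = 0.1875.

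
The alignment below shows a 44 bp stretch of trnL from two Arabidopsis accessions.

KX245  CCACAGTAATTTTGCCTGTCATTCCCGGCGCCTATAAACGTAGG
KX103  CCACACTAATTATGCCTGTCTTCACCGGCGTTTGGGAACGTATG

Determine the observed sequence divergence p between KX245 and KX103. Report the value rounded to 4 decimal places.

The sequences differ at positions 6 (G/C), 12 (T/A), 21 (A/T), 23 (T/C), 24 (C/A), 31 (C/T), 32 (C/T), 34 (A/G), 35 (T/G), 36 (A/G), 43 (G/T).
There are 11 differences over 44 sites, so p = 11/44 = 0.2500.

0.2500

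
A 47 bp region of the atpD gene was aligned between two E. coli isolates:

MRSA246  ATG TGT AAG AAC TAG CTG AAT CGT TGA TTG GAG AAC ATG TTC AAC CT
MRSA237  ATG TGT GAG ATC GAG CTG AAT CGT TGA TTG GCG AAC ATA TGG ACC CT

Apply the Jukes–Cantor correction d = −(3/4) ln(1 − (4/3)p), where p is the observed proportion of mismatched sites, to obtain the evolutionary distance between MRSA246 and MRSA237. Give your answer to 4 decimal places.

Mismatches occur at site 7 (A/G), site 11 (A/T), site 13 (T/G), site 32 (A/C), site 39 (G/A), site 41 (T/G), site 42 (C/G), site 44 (A/C).
p = 8/47 = 0.170213.
d = −0.75 · ln(1 − (4/3)·0.170213) = −0.75 · ln(0.773049) = −0.75 · (-0.257413) = 0.1931.

0.1931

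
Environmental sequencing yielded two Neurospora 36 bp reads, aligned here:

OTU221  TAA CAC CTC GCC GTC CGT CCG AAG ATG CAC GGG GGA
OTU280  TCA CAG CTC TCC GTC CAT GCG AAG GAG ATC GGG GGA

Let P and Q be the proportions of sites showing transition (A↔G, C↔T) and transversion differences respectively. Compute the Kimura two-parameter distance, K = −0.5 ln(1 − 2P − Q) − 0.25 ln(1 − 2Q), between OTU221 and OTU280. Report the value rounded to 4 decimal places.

Mismatches occur at site 2 (A↔C, transversion), site 6 (C↔G, transversion), site 10 (G↔T, transversion), site 17 (G↔A, transition), site 19 (C↔G, transversion), site 25 (A↔G, transition), site 26 (T↔A, transversion), site 28 (C↔A, transversion), site 29 (A↔T, transversion).
Of the 9 differences, 2 transitions and 7 transversions over 36 sites: P = 2/36 = 0.055556, Q = 7/36 = 0.194444.
d = −0.5·ln(0.694444) − 0.25·ln(0.611112) = −0.5·(-0.364644) − 0.25·(-0.492475) = 0.3054.

0.3054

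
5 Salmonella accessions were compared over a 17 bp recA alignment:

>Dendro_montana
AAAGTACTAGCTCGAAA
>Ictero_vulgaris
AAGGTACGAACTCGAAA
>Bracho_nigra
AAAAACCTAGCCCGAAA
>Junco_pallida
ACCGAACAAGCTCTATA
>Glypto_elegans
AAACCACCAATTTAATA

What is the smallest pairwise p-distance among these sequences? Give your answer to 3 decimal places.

Pairwise Hamming distances:
  Dendro_montana vs Ictero_vulgaris: 3
  Dendro_montana vs Bracho_nigra: 4
  Dendro_montana vs Junco_pallida: 6
  Dendro_montana vs Glypto_elegans: 8
  Ictero_vulgaris vs Bracho_nigra: 7
  Ictero_vulgaris vs Junco_pallida: 7
  Ictero_vulgaris vs Glypto_elegans: 8
  Bracho_nigra vs Junco_pallida: 8
  Bracho_nigra vs Glypto_elegans: 10
  Junco_pallida vs Glypto_elegans: 9
The smallest is 3 mismatches, between Dendro_montana and Ictero_vulgaris; p = 3/17 = 0.176.

0.176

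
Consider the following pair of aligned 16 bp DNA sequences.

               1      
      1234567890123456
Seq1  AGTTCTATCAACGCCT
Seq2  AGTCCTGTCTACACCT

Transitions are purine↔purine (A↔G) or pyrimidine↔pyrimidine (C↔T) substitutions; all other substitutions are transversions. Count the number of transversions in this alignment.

The sequences differ at positions 4 (T/C, transition), 7 (A/G, transition), 10 (A/T, transversion), 13 (G/A, transition).
Of the 4 differences, 3 transitions and 1 transversion, so the answer is 1.

1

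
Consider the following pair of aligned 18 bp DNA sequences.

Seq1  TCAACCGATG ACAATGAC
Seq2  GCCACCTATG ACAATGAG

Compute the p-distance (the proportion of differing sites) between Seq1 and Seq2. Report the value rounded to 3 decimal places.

Differing sites — 1:T/G; 3:A/C; 7:G/T; 18:C/G.
There are 4 differences over 18 sites, so p = 4/18 = 0.222.

0.222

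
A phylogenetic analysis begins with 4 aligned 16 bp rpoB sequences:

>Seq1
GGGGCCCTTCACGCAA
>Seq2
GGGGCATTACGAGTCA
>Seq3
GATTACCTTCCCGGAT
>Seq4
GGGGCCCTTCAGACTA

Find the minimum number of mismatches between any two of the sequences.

Pairwise Hamming distances:
  Seq1 vs Seq2: 7
  Seq1 vs Seq3: 7
  Seq1 vs Seq4: 3
  Seq2 vs Seq3: 12
  Seq2 vs Seq4: 8
  Seq3 vs Seq4: 10
The smallest is 3, between Seq1 and Seq4.

3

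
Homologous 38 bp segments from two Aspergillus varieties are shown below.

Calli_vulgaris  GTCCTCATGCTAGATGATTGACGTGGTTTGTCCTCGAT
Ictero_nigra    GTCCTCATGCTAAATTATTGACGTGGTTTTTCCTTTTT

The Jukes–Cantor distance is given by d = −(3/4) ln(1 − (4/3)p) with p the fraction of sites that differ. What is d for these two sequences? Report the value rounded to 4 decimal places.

The sequences differ at positions 13 (G/A), 16 (G/T), 30 (G/T), 35 (C/T), 36 (G/T), 37 (A/T).
p = 6/38 = 0.157895.
d = −0.75 · ln(1 − (4/3)·0.157895) = −0.75 · ln(0.789473) = −0.75 · (-0.236390) = 0.1773.

0.1773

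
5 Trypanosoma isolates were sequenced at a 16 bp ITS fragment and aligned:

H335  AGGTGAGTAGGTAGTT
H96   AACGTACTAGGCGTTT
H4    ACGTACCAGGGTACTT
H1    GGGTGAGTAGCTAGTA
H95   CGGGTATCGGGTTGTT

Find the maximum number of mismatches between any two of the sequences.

11

Pairwise Hamming distances:
  H335 vs H96: 8
  H335 vs H4: 7
  H335 vs H1: 3
  H335 vs H95: 7
  H96 vs H4: 10
  H96 vs H1: 11
  H96 vs H95: 9
  H4 vs H1: 10
  H4 vs H95: 9
  H1 vs H95: 9
The largest is 11, between H96 and H1.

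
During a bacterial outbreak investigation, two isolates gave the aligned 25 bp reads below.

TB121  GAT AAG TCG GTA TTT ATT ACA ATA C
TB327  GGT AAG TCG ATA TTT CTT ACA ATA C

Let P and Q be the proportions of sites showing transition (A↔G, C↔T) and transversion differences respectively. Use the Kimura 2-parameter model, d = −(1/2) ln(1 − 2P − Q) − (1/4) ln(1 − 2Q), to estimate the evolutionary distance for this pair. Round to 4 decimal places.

Mismatches occur at site 2 (A/G, transition), site 10 (G/A, transition), site 16 (A/C, transversion).
Of the 3 differences, 2 transitions and 1 transversion over 25 sites: P = 2/25 = 0.080000, Q = 1/25 = 0.040000.
d = −0.5·ln(0.800000) − 0.25·ln(0.920000) = −0.5·(-0.223144) − 0.25·(-0.083382) = 0.1324.

0.1324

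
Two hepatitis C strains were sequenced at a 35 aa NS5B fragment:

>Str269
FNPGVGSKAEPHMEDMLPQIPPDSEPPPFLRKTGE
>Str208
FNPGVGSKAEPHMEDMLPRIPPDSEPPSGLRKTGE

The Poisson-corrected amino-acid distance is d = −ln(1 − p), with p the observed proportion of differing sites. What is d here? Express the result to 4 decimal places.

0.0896

Differing sites — 19:Q/R; 28:P/S; 29:F/G.
p = 3/35 = 0.085714.
d = −ln(1 − 0.085714) = −ln(0.914286) = 0.0896.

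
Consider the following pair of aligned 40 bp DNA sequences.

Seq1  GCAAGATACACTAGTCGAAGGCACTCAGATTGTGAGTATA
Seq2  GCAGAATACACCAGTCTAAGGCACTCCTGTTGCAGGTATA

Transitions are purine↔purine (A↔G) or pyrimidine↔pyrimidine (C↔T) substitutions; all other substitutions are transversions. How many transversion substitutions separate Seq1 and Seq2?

Differing sites — 4:A/G (Ti); 5:G/A (Ti); 12:T/C (Ti); 17:G/T (Tv); 27:A/C (Tv); 28:G/T (Tv); 29:A/G (Ti); 33:T/C (Ti); 34:G/A (Ti); 35:A/G (Ti).
Of the 10 differences, 7 transitions and 3 transversions, so the answer is 3.

3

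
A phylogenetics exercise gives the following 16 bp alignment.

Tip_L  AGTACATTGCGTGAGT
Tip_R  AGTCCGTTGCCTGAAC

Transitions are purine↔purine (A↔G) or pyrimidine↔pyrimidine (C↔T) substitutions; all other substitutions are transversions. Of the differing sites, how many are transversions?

Differing sites — 4:A/C (Tv); 6:A/G (Ti); 11:G/C (Tv); 15:G/A (Ti); 16:T/C (Ti).
Of the 5 differences, 3 transitions and 2 transversions, so the answer is 2.

2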